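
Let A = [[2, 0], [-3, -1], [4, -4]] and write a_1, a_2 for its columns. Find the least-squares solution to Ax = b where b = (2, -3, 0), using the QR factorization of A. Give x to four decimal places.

e_1 = a_1/‖a_1‖ = (2, -3, 4)/5.3852 = (0.3714, -0.5571, 0.7428).
r_{12} = e_1·a_2 = -2.4140.
u_2 = a_2 + 2.4140·e_1 = (0.8966, -2.3448, -2.2069).
‖u_2‖ = 3.3425, so e_2 = (0.2682, -0.7015, -0.6603).
Qᵀb = (2.4140, 2.6410).
Back-substitute: x_2 = 2.6410/3.3425 = 0.7901.
x_1 = (2.4140 + 2.4140·0.7901)/5.3852 = 0.8025.

x = (0.8025, 0.7901)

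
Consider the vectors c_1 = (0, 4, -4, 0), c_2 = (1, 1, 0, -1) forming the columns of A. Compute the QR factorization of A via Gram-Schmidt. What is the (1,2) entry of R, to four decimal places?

e_1 = c_1/‖c_1‖ = (0, 4, -4, 0)/5.6569 = (0.0000, 0.7071, -0.7071, 0.0000).
r_{12} = e_1·c_2 = 0.7071.

r_{12} = 0.7071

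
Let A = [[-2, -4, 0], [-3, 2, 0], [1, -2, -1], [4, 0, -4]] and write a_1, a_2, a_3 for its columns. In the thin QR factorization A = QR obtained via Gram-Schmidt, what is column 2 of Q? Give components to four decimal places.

a_1 = (-2, -3, 1, 4); ‖a_1‖ = 5.4772, so q_1 = (-0.3651, -0.5477, 0.1826, 0.7303).
q_1·a_2 = (-0.3651)·(-4) + (-0.5477)·2 + 0.1826·(-2) + 0.7303·0 = 0.0000.
u_2 = a_2 + 0.0000·q_1 = (-4.0000, 2.0000, -2.0000, 0.0000).
‖u_2‖ = 4.8990, so q_2 = (-0.8165, 0.4082, -0.4082, 0.0000).

q_2 = (-0.8165, 0.4082, -0.4082, 0.0000)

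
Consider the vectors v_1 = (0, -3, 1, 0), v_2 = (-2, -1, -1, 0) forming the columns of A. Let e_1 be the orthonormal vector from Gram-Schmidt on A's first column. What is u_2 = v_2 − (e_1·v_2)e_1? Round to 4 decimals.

u_2 = (-2.0000, -0.4000, -1.2000, 0.0000)

e_1 = v_1/‖v_1‖ = (0, -3, 1, 0)/3.1623 = (0.0000, -0.9487, 0.3162, 0.0000).
r_{12} = e_1·v_2 = 0.6325.
u_2 = v_2 − 0.6325·e_1 = (-2.0000, -0.4000, -1.2000, 0.0000).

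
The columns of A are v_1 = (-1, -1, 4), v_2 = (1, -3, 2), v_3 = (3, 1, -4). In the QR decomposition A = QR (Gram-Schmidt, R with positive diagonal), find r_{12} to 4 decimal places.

r_{12} = 2.3570

q_1 = v_1/‖v_1‖ = (-1, -1, 4)/4.2426 = (-0.2357, -0.2357, 0.9428).
r_{12} = q_1·v_2 = 2.3570.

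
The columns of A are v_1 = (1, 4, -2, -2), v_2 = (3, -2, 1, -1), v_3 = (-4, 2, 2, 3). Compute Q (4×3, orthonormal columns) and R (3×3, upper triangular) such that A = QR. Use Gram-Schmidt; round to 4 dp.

Q = [[0.2000, 0.8552, 0.1423], [0.8000, -0.3207, 0.4981], [-0.4000, 0.1604, 0.8183], [-0.4000, -0.3742, 0.2490]], R = [[5.0000, -1.0000, -1.2000], [0.0000, 3.7417, -4.8642], [0.0000, 0.0000, 2.8107]]

e_1 = v_1/‖v_1‖ = (1, 4, -2, -2)/5.0000 = (0.2000, 0.8000, -0.4000, -0.4000).
r_{12} = e_1·v_2 = -1.0000.
u_2 = v_2 + 1.0000·e_1 = (3.2000, -1.2000, 0.6000, -1.4000).
‖u_2‖ = 3.7417, so e_2 = (0.8552, -0.3207, 0.1604, -0.3742).
r_{13} = e_1·v_3 = -1.2000; r_{23} = e_2·v_3 = -4.8642.
u_3 = v_3 + 1.2000·e_1 + 4.8642·e_2 = (0.4000, 1.4000, 2.3000, 0.7000).
‖u_3‖ = 2.8107, so e_3 = (0.1423, 0.4981, 0.8183, 0.2490).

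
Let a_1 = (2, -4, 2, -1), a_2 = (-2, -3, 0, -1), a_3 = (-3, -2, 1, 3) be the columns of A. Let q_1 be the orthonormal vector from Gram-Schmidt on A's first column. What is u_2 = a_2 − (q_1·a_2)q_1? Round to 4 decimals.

a_1 = (2, -4, 2, -1); ‖a_1‖ = 5.0000, so q_1 = (0.4000, -0.8000, 0.4000, -0.2000).
q_1·a_2 = 0.4000·(-2) + (-0.8000)·(-3) + 0.4000·0 + (-0.2000)·(-1) = 1.8000.
u_2 = a_2 − 1.8000·q_1 = (-2.7200, -1.5600, -0.7200, -0.6400).

u_2 = (-2.7200, -1.5600, -0.7200, -0.6400)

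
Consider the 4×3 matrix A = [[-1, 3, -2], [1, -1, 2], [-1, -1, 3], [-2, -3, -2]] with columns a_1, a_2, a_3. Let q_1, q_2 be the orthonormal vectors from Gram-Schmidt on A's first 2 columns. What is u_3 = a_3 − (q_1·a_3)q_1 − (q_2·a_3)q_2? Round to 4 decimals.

a_1 = (-1, 1, -1, -2); ‖a_1‖ = 2.6458, so q_1 = (-0.3780, 0.3780, -0.3780, -0.7559).
q_1·a_2 = (-0.3780)·3 + 0.3780·(-1) + (-0.3780)·(-1) + (-0.7559)·(-3) = 1.1339.
u_2 = a_2 − 1.1339·q_1 = (3.4286, -1.4286, -0.5714, -2.1429).
‖u_2‖ = 4.3260, so q_2 = (0.7925, -0.3302, -0.1321, -0.4953).
q_1·a_3 = (-0.3780)·(-2) + 0.3780·2 + (-0.3780)·3 + (-0.7559)·(-2) = 1.8898; q_2·a_3 = 0.7925·(-2) + (-0.3302)·2 + (-0.1321)·3 + (-0.4953)·(-2) = -1.6511.
u_3 = a_3 − 1.8898·q_1 + 1.6511·q_2 = (0.0229, 0.7405, 3.4962, -1.3893).

u_3 = (0.0229, 0.7405, 3.4962, -1.3893)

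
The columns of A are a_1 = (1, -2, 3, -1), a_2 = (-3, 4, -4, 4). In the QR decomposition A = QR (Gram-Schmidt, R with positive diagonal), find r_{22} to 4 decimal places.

a_1 = (1, -2, 3, -1); ‖a_1‖ = 3.8730, so q_1 = (0.2582, -0.5164, 0.7746, -0.2582).
q_1·a_2 = 0.2582·(-3) + (-0.5164)·4 + 0.7746·(-4) + (-0.2582)·4 = -6.9714.
u_2 = a_2 + 6.9714·q_1 = (-1.2000, 0.4000, 1.4000, 2.2000).
r_{22} = ‖u_2‖ = 2.8983.

r_{22} = 2.8983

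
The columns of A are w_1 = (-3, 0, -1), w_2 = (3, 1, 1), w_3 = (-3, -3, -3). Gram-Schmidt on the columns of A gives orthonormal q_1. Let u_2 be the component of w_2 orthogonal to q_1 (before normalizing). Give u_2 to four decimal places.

w_1 = (-3, 0, -1); ‖w_1‖ = 3.1623, so q_1 = (-0.9487, 0.0000, -0.3162).
q_1·w_2 = (-0.9487)·3 + 0.0000·1 + (-0.3162)·1 = -3.1623.
u_2 = w_2 + 3.1623·q_1 = (0.0000, 1.0000, 0.0000).

u_2 = (0.0000, 1.0000, 0.0000)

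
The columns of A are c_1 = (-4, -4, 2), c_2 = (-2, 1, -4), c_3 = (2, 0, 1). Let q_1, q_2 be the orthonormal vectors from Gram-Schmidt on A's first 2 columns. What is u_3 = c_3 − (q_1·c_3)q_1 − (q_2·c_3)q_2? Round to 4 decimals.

u_3 = (0.3027, -0.4324, -0.2595)

c_1 = (-4, -4, 2); ‖c_1‖ = 6.0000, so q_1 = (-0.6667, -0.6667, 0.3333).
q_1·c_2 = (-0.6667)·(-2) + (-0.6667)·1 + 0.3333·(-4) = -0.6667.
u_2 = c_2 + 0.6667·q_1 = (-2.4444, 0.5556, -3.7778).
‖u_2‖ = 4.5338, so q_2 = (-0.5392, 0.1225, -0.8332).
q_1·c_3 = (-0.6667)·2 + (-0.6667)·0 + 0.3333·1 = -1.0000; q_2·c_3 = (-0.5392)·2 + 0.1225·0 + (-0.8332)·1 = -1.9116.
u_3 = c_3 + 1.0000·q_1 + 1.9116·q_2 = (0.3027, -0.4324, -0.2595).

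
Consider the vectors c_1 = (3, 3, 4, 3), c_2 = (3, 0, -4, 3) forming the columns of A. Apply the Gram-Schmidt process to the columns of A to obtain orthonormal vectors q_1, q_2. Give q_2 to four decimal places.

q_2 = (0.4912, -0.0240, -0.7189, 0.4912)

c_1 = (3, 3, 4, 3); ‖c_1‖ = 6.5574, so q_1 = (0.4575, 0.4575, 0.6100, 0.4575).
q_1·c_2 = 0.4575·3 + 0.4575·0 + 0.6100·(-4) + 0.4575·3 = 0.3050.
u_2 = c_2 − 0.3050·q_1 = (2.8605, -0.1395, -4.1860, 2.8605).
‖u_2‖ = 5.8230, so q_2 = (0.4912, -0.0240, -0.7189, 0.4912).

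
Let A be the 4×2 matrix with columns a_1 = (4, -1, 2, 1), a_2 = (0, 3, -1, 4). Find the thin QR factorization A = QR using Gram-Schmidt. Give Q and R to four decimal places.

e_1 = a_1/‖a_1‖ = (4, -1, 2, 1)/4.6904 = (0.8528, -0.2132, 0.4264, 0.2132).
r_{12} = e_1·a_2 = -0.2132.
u_2 = a_2 + 0.2132·e_1 = (0.1818, 2.9545, -0.9091, 4.0455).
‖u_2‖ = 5.0946, so e_2 = (0.0357, 0.5799, -0.1784, 0.7941).

Q = [[0.8528, 0.0357], [-0.2132, 0.5799], [0.4264, -0.1784], [0.2132, 0.7941]], R = [[4.6904, -0.2132], [0.0000, 5.0946]]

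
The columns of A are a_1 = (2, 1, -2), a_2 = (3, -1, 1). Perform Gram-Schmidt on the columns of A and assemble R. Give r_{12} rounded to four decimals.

a_1 = (2, 1, -2); ‖a_1‖ = 3.0000, so q_1 = (0.6667, 0.3333, -0.6667).
r_{12} = q_1·a_2 = 1.0000.

r_{12} = 1.0000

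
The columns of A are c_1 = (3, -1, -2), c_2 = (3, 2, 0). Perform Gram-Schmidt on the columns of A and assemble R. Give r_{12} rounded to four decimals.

q_1 = c_1/‖c_1‖ = (3, -1, -2)/3.7417 = (0.8018, -0.2673, -0.5345).
r_{12} = q_1·c_2 = 1.8708.

r_{12} = 1.8708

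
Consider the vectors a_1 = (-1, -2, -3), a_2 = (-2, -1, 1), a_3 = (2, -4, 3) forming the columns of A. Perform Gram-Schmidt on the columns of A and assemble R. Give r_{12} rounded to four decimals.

r_{12} = 0.2673

a_1 = (-1, -2, -3); ‖a_1‖ = 3.7417, so e_1 = (-0.2673, -0.5345, -0.8018).
r_{12} = e_1·a_2 = 0.2673.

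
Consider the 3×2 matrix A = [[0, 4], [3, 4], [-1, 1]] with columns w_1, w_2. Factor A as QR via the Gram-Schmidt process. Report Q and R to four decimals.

q_1 = w_1/‖w_1‖ = (0, 3, -1)/3.1623 = (0.0000, 0.9487, -0.3162).
r_{12} = q_1·w_2 = 3.4785.
u_2 = w_2 − 3.4785·q_1 = (4.0000, 0.7000, 2.1000).
‖u_2‖ = 4.5717, so q_2 = (0.8750, 0.1531, 0.4594).

Q = [[0.0000, 0.8750], [0.9487, 0.1531], [-0.3162, 0.4594]], R = [[3.1623, 3.4785], [0.0000, 4.5717]]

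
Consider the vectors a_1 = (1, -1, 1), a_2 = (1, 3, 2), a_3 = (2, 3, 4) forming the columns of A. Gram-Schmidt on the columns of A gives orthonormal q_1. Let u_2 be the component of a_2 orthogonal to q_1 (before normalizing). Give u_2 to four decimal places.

u_2 = (1.0000, 3.0000, 2.0000)

a_1 = (1, -1, 1); ‖a_1‖ = 1.7321, so q_1 = (0.5774, -0.5774, 0.5774).
q_1·a_2 = 0.5774·1 + (-0.5774)·3 + 0.5774·2 = 0.0000.
u_2 = a_2 + 0.0000·q_1 = (1.0000, 3.0000, 2.0000).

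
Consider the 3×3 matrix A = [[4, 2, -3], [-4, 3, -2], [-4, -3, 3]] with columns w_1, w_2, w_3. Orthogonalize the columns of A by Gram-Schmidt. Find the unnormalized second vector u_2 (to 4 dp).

q_1 = w_1/‖w_1‖ = (4, -4, -4)/6.9282 = (0.5774, -0.5774, -0.5774).
r_{12} = q_1·w_2 = 1.1547.
u_2 = w_2 − 1.1547·q_1 = (1.3333, 3.6667, -2.3333).

u_2 = (1.3333, 3.6667, -2.3333)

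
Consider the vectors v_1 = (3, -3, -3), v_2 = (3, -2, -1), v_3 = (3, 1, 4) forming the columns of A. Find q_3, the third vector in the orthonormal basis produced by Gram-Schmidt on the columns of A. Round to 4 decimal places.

q_3 = (0.4082, 0.8165, -0.4082)

v_1 = (3, -3, -3); ‖v_1‖ = 5.1962, so q_1 = (0.5774, -0.5774, -0.5774).
q_1·v_2 = 0.5774·3 + (-0.5774)·(-2) + (-0.5774)·(-1) = 3.4641.
u_2 = v_2 − 3.4641·q_1 = (1.0000, 0.0000, 1.0000).
‖u_2‖ = 1.4142, so q_2 = (0.7071, 0.0000, 0.7071).
q_1·v_3 = 0.5774·3 + (-0.5774)·1 + (-0.5774)·4 = -1.1547; q_2·v_3 = 0.7071·3 + (0.0000)·1 + 0.7071·4 = 4.9497.
u_3 = v_3 + 1.1547·q_1 − 4.9497·q_2 = (0.1667, 0.3333, -0.1667).
‖u_3‖ = 0.4082, so q_3 = (0.4082, 0.8165, -0.4082).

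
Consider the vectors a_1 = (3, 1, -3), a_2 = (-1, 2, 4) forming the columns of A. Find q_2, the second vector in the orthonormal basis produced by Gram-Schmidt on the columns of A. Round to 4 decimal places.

q_2 = (0.3025, 0.7715, 0.5597)

a_1 = (3, 1, -3); ‖a_1‖ = 4.3589, so q_1 = (0.6882, 0.2294, -0.6882).
q_1·a_2 = 0.6882·(-1) + 0.2294·2 + (-0.6882)·4 = -2.9824.
u_2 = a_2 + 2.9824·q_1 = (1.0526, 2.6842, 1.9474).
‖u_2‖ = 3.4793, so q_2 = (0.3025, 0.7715, 0.5597).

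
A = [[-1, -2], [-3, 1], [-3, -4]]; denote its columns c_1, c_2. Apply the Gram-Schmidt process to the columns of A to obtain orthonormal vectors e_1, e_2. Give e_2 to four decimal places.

e_2 = (-0.3715, 0.7155, -0.5917)

e_1 = c_1/‖c_1‖ = (-1, -3, -3)/4.3589 = (-0.2294, -0.6882, -0.6882).
r_{12} = e_1·c_2 = 2.5236.
u_2 = c_2 − 2.5236·e_1 = (-1.4211, 2.7368, -2.2632).
‖u_2‖ = 3.8251, so e_2 = (-0.3715, 0.7155, -0.5917).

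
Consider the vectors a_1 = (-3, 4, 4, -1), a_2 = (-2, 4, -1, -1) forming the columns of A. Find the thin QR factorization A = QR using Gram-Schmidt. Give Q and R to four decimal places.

a_1 = (-3, 4, 4, -1); ‖a_1‖ = 6.4807, so e_1 = (-0.4629, 0.6172, 0.6172, -0.1543).
e_1·a_2 = (-0.4629)·(-2) + 0.6172·4 + 0.6172·(-1) + (-0.1543)·(-1) = 2.9318.
u_2 = a_2 − 2.9318·e_1 = (-0.6429, 2.1905, -2.8095, -0.5476).
‖u_2‖ = 3.6613, so e_2 = (-0.1756, 0.5983, -0.7674, -0.1496).

Q = [[-0.4629, -0.1756], [0.6172, 0.5983], [0.6172, -0.7674], [-0.1543, -0.1496]], R = [[6.4807, 2.9318], [0.0000, 3.6613]]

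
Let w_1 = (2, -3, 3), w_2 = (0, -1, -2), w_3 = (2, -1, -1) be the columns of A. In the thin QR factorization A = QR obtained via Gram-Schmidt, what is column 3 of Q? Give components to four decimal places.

q_1 = w_1/‖w_1‖ = (2, -3, 3)/4.6904 = (0.4264, -0.6396, 0.6396).
r_{12} = q_1·w_2 = -0.6396.
u_2 = w_2 + 0.6396·q_1 = (0.2727, -1.4091, -1.5909).
‖u_2‖ = 2.1426, so q_2 = (0.1273, -0.6576, -0.7425).
r_{13} = q_1·w_3 = 0.8528; r_{23} = q_2·w_3 = 1.6547.
u_3 = w_3 − 0.8528·q_1 − 1.6547·q_2 = (1.4257, 0.6337, -0.3168).
‖u_3‖ = 1.5921, so q_3 = (0.8955, 0.3980, -0.1990).

q_3 = (0.8955, 0.3980, -0.1990)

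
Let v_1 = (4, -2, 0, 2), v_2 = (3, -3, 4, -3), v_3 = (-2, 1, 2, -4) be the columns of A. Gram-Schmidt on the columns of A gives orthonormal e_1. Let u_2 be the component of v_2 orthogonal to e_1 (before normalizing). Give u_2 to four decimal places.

u_2 = (1.0000, -2.0000, 4.0000, -4.0000)

v_1 = (4, -2, 0, 2); ‖v_1‖ = 4.8990, so e_1 = (0.8165, -0.4082, 0.0000, 0.4082).
e_1·v_2 = 0.8165·3 + (-0.4082)·(-3) + 0.0000·4 + 0.4082·(-3) = 2.4495.
u_2 = v_2 − 2.4495·e_1 = (1.0000, -2.0000, 4.0000, -4.0000).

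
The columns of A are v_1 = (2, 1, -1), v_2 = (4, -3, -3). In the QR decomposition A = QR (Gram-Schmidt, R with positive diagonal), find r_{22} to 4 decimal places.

v_1 = (2, 1, -1); ‖v_1‖ = 2.4495, so q_1 = (0.8165, 0.4082, -0.4082).
q_1·v_2 = 0.8165·4 + 0.4082·(-3) + (-0.4082)·(-3) = 3.2660.
u_2 = v_2 − 3.2660·q_1 = (1.3333, -4.3333, -1.6667).
r_{22} = ‖u_2‖ = 4.8305.

r_{22} = 4.8305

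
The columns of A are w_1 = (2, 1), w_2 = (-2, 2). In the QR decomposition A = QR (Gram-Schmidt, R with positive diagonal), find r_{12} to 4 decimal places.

r_{12} = -0.8944

q_1 = w_1/‖w_1‖ = (2, 1)/2.2361 = (0.8944, 0.4472).
r_{12} = q_1·w_2 = -0.8944.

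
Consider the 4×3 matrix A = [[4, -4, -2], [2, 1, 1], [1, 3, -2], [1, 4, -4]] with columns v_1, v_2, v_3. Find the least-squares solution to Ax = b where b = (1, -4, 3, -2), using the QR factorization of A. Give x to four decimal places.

x = (-0.7395, -0.5355, -0.7935)

v_1 = (4, 2, 1, 1); ‖v_1‖ = 4.6904, so q_1 = (0.8528, 0.4264, 0.2132, 0.2132).
q_1·v_2 = 0.8528·(-4) + 0.4264·1 + 0.2132·3 + 0.2132·4 = -1.4924.
u_2 = v_2 + 1.4924·q_1 = (-2.7273, 1.6364, 3.3182, 4.3182).
‖u_2‖ = 6.3066, so q_2 = (-0.4324, 0.2595, 0.5261, 0.6847).
q_1·v_3 = 0.8528·(-2) + 0.4264·1 + 0.2132·(-2) + 0.2132·(-4) = -2.5584; q_2·v_3 = (-0.4324)·(-2) + 0.2595·1 + 0.5261·(-2) + 0.6847·(-4) = -2.6668.
u_3 = v_3 + 2.5584·q_1 + 2.6668·q_2 = (-0.9714, 2.7829, -0.0514, -1.6286).
‖u_3‖ = 3.3679, so q_3 = (-0.2884, 0.8263, -0.0153, -0.4836).
Qᵀb = (-0.6396, -1.2613, -2.6723).
Back-substitute: x_3 = -2.6723/3.3679 = -0.7935.
x_2 = (-1.2613 + 2.6668·(-0.7935))/6.3066 = -0.5355.
x_1 = (-0.6396 + 1.4924·(-0.5355) + 2.5584·(-0.7935))/4.6904 = -0.7395.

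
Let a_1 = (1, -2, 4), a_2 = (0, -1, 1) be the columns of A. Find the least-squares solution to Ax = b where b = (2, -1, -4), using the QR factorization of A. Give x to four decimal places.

a_1 = (1, -2, 4); ‖a_1‖ = 4.5826, so q_1 = (0.2182, -0.4364, 0.8729).
q_1·a_2 = 0.2182·0 + (-0.4364)·(-1) + 0.8729·1 = 1.3093.
u_2 = a_2 − 1.3093·q_1 = (-0.2857, -0.4286, -0.1429).
‖u_2‖ = 0.5345, so q_2 = (-0.5345, -0.8018, -0.2673).
Qᵀb = (-2.6186, 0.8018).
Back-substitute: x_2 = 0.8018/0.5345 = 1.5000.
x_1 = (-2.6186 − 1.3093·1.5000)/4.5826 = -1.0000.

x = (-1.0000, 1.5000)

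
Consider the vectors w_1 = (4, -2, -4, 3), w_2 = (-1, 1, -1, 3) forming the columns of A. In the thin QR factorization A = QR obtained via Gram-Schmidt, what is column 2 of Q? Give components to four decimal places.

w_1 = (4, -2, -4, 3); ‖w_1‖ = 6.7082, so q_1 = (0.5963, -0.2981, -0.5963, 0.4472).
q_1·w_2 = 0.5963·(-1) + (-0.2981)·1 + (-0.5963)·(-1) + 0.4472·3 = 1.0435.
u_2 = w_2 − 1.0435·q_1 = (-1.6222, 1.3111, -0.3778, 2.5333).
‖u_2‖ = 3.3032, so q_2 = (-0.4911, 0.3969, -0.1144, 0.7669).

q_2 = (-0.4911, 0.3969, -0.1144, 0.7669)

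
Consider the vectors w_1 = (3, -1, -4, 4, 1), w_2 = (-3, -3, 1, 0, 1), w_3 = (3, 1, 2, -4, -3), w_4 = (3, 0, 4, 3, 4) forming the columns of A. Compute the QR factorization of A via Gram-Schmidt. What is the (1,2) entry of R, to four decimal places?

w_1 = (3, -1, -4, 4, 1); ‖w_1‖ = 6.5574, so e_1 = (0.4575, -0.1525, -0.6100, 0.6100, 0.1525).
r_{12} = e_1·w_2 = -1.3725.

r_{12} = -1.3725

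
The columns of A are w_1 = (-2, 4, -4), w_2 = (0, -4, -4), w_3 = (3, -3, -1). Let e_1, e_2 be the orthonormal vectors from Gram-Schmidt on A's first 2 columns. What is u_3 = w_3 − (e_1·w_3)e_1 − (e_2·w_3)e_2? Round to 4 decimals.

u_3 = (2.2222, 0.5556, -0.5556)

w_1 = (-2, 4, -4); ‖w_1‖ = 6.0000, so e_1 = (-0.3333, 0.6667, -0.6667).
e_1·w_2 = (-0.3333)·0 + 0.6667·(-4) + (-0.6667)·(-4) = 0.0000.
u_2 = w_2 + 0.0000·e_1 = (0.0000, -4.0000, -4.0000).
‖u_2‖ = 5.6569, so e_2 = (0.0000, -0.7071, -0.7071).
e_1·w_3 = (-0.3333)·3 + 0.6667·(-3) + (-0.6667)·(-1) = -2.3333; e_2·w_3 = 0.0000·3 + (-0.7071)·(-3) + (-0.7071)·(-1) = 2.8284.
u_3 = w_3 + 2.3333·e_1 − 2.8284·e_2 = (2.2222, 0.5556, -0.5556).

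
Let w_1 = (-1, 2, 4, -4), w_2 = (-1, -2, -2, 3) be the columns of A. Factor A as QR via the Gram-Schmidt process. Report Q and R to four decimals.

w_1 = (-1, 2, 4, -4); ‖w_1‖ = 6.0828, so q_1 = (-0.1644, 0.3288, 0.6576, -0.6576).
q_1·w_2 = (-0.1644)·(-1) + 0.3288·(-2) + 0.6576·(-2) + (-0.6576)·3 = -3.7812.
u_2 = w_2 + 3.7812·q_1 = (-1.6216, -0.7568, 0.4865, 0.5135).
‖u_2‖ = 1.9242, so q_2 = (-0.8427, -0.3933, 0.2528, 0.2669).

Q = [[-0.1644, -0.8427], [0.3288, -0.3933], [0.6576, 0.2528], [-0.6576, 0.2669]], R = [[6.0828, -3.7812], [0.0000, 1.9242]]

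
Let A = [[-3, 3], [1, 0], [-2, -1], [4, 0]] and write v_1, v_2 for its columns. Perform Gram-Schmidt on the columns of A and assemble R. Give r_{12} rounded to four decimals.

v_1 = (-3, 1, -2, 4); ‖v_1‖ = 5.4772, so q_1 = (-0.5477, 0.1826, -0.3651, 0.7303).
r_{12} = q_1·v_2 = -1.2780.

r_{12} = -1.2780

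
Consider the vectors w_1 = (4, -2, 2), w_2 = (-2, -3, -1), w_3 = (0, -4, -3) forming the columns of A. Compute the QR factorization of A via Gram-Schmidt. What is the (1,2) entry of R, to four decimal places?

r_{12} = -0.8165

q_1 = w_1/‖w_1‖ = (4, -2, 2)/4.8990 = (0.8165, -0.4082, 0.4082).
r_{12} = q_1·w_2 = -0.8165.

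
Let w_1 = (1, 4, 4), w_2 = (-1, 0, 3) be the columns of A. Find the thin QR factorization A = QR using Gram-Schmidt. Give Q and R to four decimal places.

e_1 = w_1/‖w_1‖ = (1, 4, 4)/5.7446 = (0.1741, 0.6963, 0.6963).
r_{12} = e_1·w_2 = 1.9149.
u_2 = w_2 − 1.9149·e_1 = (-1.3333, -1.3333, 1.6667).
‖u_2‖ = 2.5166, so e_2 = (-0.5298, -0.5298, 0.6623).

Q = [[0.1741, -0.5298], [0.6963, -0.5298], [0.6963, 0.6623]], R = [[5.7446, 1.9149], [0.0000, 2.5166]]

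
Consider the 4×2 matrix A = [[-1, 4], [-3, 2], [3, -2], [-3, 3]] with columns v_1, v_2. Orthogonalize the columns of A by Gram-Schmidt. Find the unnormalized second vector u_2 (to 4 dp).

u_2 = (3.1071, -0.6786, 0.6786, 0.3214)

v_1 = (-1, -3, 3, -3); ‖v_1‖ = 5.2915, so q_1 = (-0.1890, -0.5669, 0.5669, -0.5669).
q_1·v_2 = (-0.1890)·4 + (-0.5669)·2 + 0.5669·(-2) + (-0.5669)·3 = -4.7246.
u_2 = v_2 + 4.7246·q_1 = (3.1071, -0.6786, 0.6786, 0.3214).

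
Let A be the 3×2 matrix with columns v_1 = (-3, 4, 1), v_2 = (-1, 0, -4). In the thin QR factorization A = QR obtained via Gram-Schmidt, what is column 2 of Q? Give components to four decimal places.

v_1 = (-3, 4, 1); ‖v_1‖ = 5.0990, so q_1 = (-0.5883, 0.7845, 0.1961).
q_1·v_2 = (-0.5883)·(-1) + 0.7845·0 + 0.1961·(-4) = -0.1961.
u_2 = v_2 + 0.1961·q_1 = (-1.1154, 0.1538, -3.9615).
‖u_2‖ = 4.1184, so q_2 = (-0.2708, 0.0374, -0.9619).

q_2 = (-0.2708, 0.0374, -0.9619)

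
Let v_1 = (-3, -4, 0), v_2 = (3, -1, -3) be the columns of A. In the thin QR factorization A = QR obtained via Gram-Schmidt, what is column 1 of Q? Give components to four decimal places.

q_1 = (-0.6000, -0.8000, 0.0000)

v_1 = (-3, -4, 0); ‖v_1‖ = 5.0000, so q_1 = (-0.6000, -0.8000, 0.0000).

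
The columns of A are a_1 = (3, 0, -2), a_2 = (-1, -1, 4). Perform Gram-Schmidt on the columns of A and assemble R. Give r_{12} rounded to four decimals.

a_1 = (3, 0, -2); ‖a_1‖ = 3.6056, so e_1 = (0.8321, 0.0000, -0.5547).
r_{12} = e_1·a_2 = -3.0509.

r_{12} = -3.0509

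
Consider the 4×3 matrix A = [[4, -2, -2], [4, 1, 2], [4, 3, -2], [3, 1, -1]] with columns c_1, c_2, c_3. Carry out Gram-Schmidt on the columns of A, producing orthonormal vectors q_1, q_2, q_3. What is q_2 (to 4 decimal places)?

q_2 = (-0.7725, 0.0636, 0.6209, 0.1173)

c_1 = (4, 4, 4, 3); ‖c_1‖ = 7.5498, so q_1 = (0.5298, 0.5298, 0.5298, 0.3974).
q_1·c_2 = 0.5298·(-2) + 0.5298·1 + 0.5298·3 + 0.3974·1 = 1.4570.
u_2 = c_2 − 1.4570·q_1 = (-2.7719, 0.2281, 2.2281, 0.4211).
‖u_2‖ = 3.5885, so q_2 = (-0.7725, 0.0636, 0.6209, 0.1173).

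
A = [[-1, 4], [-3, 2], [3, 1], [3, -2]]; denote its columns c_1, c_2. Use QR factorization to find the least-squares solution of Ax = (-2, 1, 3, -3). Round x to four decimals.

x = (0.0264, 0.1337)

c_1 = (-1, -3, 3, 3); ‖c_1‖ = 5.2915, so e_1 = (-0.1890, -0.5669, 0.5669, 0.5669).
e_1·c_2 = (-0.1890)·4 + (-0.5669)·2 + 0.5669·1 + 0.5669·(-2) = -2.4568.
u_2 = c_2 + 2.4568·e_1 = (3.5357, 0.6071, 2.3929, -0.6071).
‖u_2‖ = 4.3548, so e_2 = (0.8119, 0.1394, 0.5495, -0.1394).
Qᵀb = (-0.1890, 0.5823).
Back-substitute: x_2 = 0.5823/4.3548 = 0.1337.
x_1 = (-0.1890 + 2.4568·0.1337)/5.2915 = 0.0264.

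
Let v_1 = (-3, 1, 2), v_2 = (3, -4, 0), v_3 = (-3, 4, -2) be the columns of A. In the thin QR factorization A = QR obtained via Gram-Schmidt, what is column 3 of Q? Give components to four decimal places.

v_1 = (-3, 1, 2); ‖v_1‖ = 3.7417, so e_1 = (-0.8018, 0.2673, 0.5345).
e_1·v_2 = (-0.8018)·3 + 0.2673·(-4) + 0.5345·0 = -3.4744.
u_2 = v_2 + 3.4744·e_1 = (0.2143, -3.0714, 1.8571).
‖u_2‖ = 3.5956, so e_2 = (0.0596, -0.8542, 0.5165).
e_1·v_3 = (-0.8018)·(-3) + 0.2673·4 + 0.5345·(-2) = 2.4054; e_2·v_3 = 0.0596·(-3) + (-0.8542)·4 + 0.5165·(-2) = -4.6286.
u_3 = v_3 − 2.4054·e_1 + 4.6286·e_2 = (-0.7956, -0.5967, -0.8950).
‖u_3‖ = 1.3379, so e_3 = (-0.5946, -0.4460, -0.6690).

e_3 = (-0.5946, -0.4460, -0.6690)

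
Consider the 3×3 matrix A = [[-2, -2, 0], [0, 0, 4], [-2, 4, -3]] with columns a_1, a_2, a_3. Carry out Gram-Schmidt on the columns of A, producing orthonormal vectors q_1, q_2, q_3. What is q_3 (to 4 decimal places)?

q_3 = (0.0000, 1.0000, 0.0000)

a_1 = (-2, 0, -2); ‖a_1‖ = 2.8284, so q_1 = (-0.7071, 0.0000, -0.7071).
q_1·a_2 = (-0.7071)·(-2) + 0.0000·0 + (-0.7071)·4 = -1.4142.
u_2 = a_2 + 1.4142·q_1 = (-3.0000, 0.0000, 3.0000).
‖u_2‖ = 4.2426, so q_2 = (-0.7071, 0.0000, 0.7071).
q_1·a_3 = (-0.7071)·0 + 0.0000·4 + (-0.7071)·(-3) = 2.1213; q_2·a_3 = (-0.7071)·0 + 0.0000·4 + 0.7071·(-3) = -2.1213.
u_3 = a_3 − 2.1213·q_1 + 2.1213·q_2 = (0.0000, 4.0000, 0.0000).
‖u_3‖ = 4.0000, so q_3 = (0.0000, 1.0000, 0.0000).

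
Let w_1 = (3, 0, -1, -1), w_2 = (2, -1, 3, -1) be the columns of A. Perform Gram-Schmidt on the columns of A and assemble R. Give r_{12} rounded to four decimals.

w_1 = (3, 0, -1, -1); ‖w_1‖ = 3.3166, so q_1 = (0.9045, 0.0000, -0.3015, -0.3015).
r_{12} = q_1·w_2 = 1.2060.

r_{12} = 1.2060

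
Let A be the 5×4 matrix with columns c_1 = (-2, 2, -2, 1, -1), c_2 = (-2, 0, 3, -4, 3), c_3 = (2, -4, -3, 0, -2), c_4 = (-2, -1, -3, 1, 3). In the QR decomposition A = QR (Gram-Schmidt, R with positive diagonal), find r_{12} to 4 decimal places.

c_1 = (-2, 2, -2, 1, -1); ‖c_1‖ = 3.7417, so e_1 = (-0.5345, 0.5345, -0.5345, 0.2673, -0.2673).
r_{12} = e_1·c_2 = -2.4054.

r_{12} = -2.4054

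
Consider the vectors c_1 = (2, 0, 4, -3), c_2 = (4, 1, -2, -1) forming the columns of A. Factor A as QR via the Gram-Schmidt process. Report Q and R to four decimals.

c_1 = (2, 0, 4, -3); ‖c_1‖ = 5.3852, so q_1 = (0.3714, 0.0000, 0.7428, -0.5571).
q_1·c_2 = 0.3714·4 + 0.0000·1 + 0.7428·(-2) + (-0.5571)·(-1) = 0.5571.
u_2 = c_2 − 0.5571·q_1 = (3.7931, 1.0000, -2.4138, -0.6897).
‖u_2‖ = 4.6572, so q_2 = (0.8145, 0.2147, -0.5183, -0.1481).

Q = [[0.3714, 0.8145], [0.0000, 0.2147], [0.7428, -0.5183], [-0.5571, -0.1481]], R = [[5.3852, 0.5571], [0.0000, 4.6572]]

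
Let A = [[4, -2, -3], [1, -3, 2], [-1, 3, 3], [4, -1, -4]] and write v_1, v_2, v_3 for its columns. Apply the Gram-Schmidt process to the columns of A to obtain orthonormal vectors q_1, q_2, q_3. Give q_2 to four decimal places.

q_2 = (0.0321, -0.6731, 0.6731, 0.3045)

v_1 = (4, 1, -1, 4); ‖v_1‖ = 5.8310, so q_1 = (0.6860, 0.1715, -0.1715, 0.6860).
q_1·v_2 = 0.6860·(-2) + 0.1715·(-3) + (-0.1715)·3 + 0.6860·(-1) = -3.0870.
u_2 = v_2 + 3.0870·q_1 = (0.1176, -2.4706, 2.4706, 1.1176).
‖u_2‖ = 3.6702, so q_2 = (0.0321, -0.6731, 0.6731, 0.3045).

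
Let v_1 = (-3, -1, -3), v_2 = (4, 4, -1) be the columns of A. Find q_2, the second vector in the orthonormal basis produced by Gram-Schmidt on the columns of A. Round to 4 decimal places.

q_2 = (0.3966, 0.6754, -0.6218)

v_1 = (-3, -1, -3); ‖v_1‖ = 4.3589, so q_1 = (-0.6882, -0.2294, -0.6882).
q_1·v_2 = (-0.6882)·4 + (-0.2294)·4 + (-0.6882)·(-1) = -2.9824.
u_2 = v_2 + 2.9824·q_1 = (1.9474, 3.3158, -3.0526).
‖u_2‖ = 4.9097, so q_2 = (0.3966, 0.6754, -0.6218).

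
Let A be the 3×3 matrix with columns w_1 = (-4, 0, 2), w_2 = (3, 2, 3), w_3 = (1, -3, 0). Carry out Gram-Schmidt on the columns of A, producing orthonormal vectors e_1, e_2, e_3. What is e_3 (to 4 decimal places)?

e_3 = (0.1990, -0.8955, 0.3980)

w_1 = (-4, 0, 2); ‖w_1‖ = 4.4721, so e_1 = (-0.8944, 0.0000, 0.4472).
e_1·w_2 = (-0.8944)·3 + 0.0000·2 + 0.4472·3 = -1.3416.
u_2 = w_2 + 1.3416·e_1 = (1.8000, 2.0000, 3.6000).
‖u_2‖ = 4.4944, so e_2 = (0.4005, 0.4450, 0.8010).
e_1·w_3 = (-0.8944)·1 + 0.0000·(-3) + 0.4472·0 = -0.8944; e_2·w_3 = 0.4005·1 + 0.4450·(-3) + 0.8010·0 = -0.9345.
u_3 = w_3 + 0.8944·e_1 + 0.9345·e_2 = (0.5743, -2.5842, 1.1485).
‖u_3‖ = 2.8856, so e_3 = (0.1990, -0.8955, 0.3980).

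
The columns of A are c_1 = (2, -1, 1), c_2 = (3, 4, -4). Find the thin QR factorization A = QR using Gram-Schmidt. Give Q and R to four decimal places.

c_1 = (2, -1, 1); ‖c_1‖ = 2.4495, so e_1 = (0.8165, -0.4082, 0.4082).
e_1·c_2 = 0.8165·3 + (-0.4082)·4 + 0.4082·(-4) = -0.8165.
u_2 = c_2 + 0.8165·e_1 = (3.6667, 3.6667, -3.6667).
‖u_2‖ = 6.3509, so e_2 = (0.5774, 0.5774, -0.5774).

Q = [[0.8165, 0.5774], [-0.4082, 0.5774], [0.4082, -0.5774]], R = [[2.4495, -0.8165], [0.0000, 6.3509]]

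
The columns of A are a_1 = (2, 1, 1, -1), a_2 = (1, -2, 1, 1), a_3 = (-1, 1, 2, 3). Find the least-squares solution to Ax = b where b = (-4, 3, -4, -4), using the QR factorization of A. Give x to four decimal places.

x = (-0.9057, -2.3800, -0.6701)

e_1 = a_1/‖a_1‖ = (2, 1, 1, -1)/2.6458 = (0.7559, 0.3780, 0.3780, -0.3780).
r_{12} = e_1·a_2 = 0.0000.
u_2 = a_2 + 0.0000·e_1 = (1.0000, -2.0000, 1.0000, 1.0000).
‖u_2‖ = 2.6458, so e_2 = (0.3780, -0.7559, 0.3780, 0.3780).
r_{13} = e_1·a_3 = -0.7559; r_{23} = e_2·a_3 = 0.7559.
u_3 = a_3 + 0.7559·e_1 − 0.7559·e_2 = (-0.7143, 1.8571, 2.0000, 2.4286).
‖u_3‖ = 3.7225, so e_3 = (-0.1919, 0.4989, 0.5373, 0.6524).
Qᵀb = (-1.8898, -6.8034, -2.4945).
Back-substitute: x_3 = -2.4945/3.7225 = -0.6701.
x_2 = (-6.8034 − 0.7559·(-0.6701))/2.6458 = -2.3800.
x_1 = (-1.8898 + 0.0000·(-2.3800) + 0.7559·(-0.6701))/2.6458 = -0.9057.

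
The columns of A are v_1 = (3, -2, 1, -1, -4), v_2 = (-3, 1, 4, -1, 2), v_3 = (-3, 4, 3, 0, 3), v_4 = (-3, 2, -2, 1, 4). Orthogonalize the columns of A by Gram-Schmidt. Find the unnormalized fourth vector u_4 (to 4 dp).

u_4 = (-0.1527, 0.0859, -0.1431, -0.2767, -0.1240)

v_1 = (3, -2, 1, -1, -4); ‖v_1‖ = 5.5678, so e_1 = (0.5388, -0.3592, 0.1796, -0.1796, -0.7184).
e_1·v_2 = 0.5388·(-3) + (-0.3592)·1 + 0.1796·4 + (-0.1796)·(-1) + (-0.7184)·2 = -2.5145.
u_2 = v_2 + 2.5145·e_1 = (-1.6452, 0.0968, 4.4516, -1.4516, 0.1935).
‖u_2‖ = 4.9676, so e_2 = (-0.3312, 0.0195, 0.8961, -0.2922, 0.0390).
e_1·v_3 = 0.5388·(-3) + (-0.3592)·4 + 0.1796·3 + (-0.1796)·0 + (-0.7184)·3 = -4.6697; e_2·v_3 = (-0.3312)·(-3) + 0.0195·4 + 0.8961·3 + (-0.2922)·0 + 0.0390·3 = 3.8767.
u_3 = v_3 + 4.6697·e_1 − 3.8767·e_2 = (0.8000, 2.2471, 0.3647, 0.2941, -0.5059).
‖u_3‖ = 2.4829, so e_3 = (0.3222, 0.9050, 0.1469, 0.1185, -0.2037).
e_1·v_4 = 0.5388·(-3) + (-0.3592)·2 + 0.1796·(-2) + (-0.1796)·1 + (-0.7184)·4 = -5.7474; e_2·v_4 = (-0.3312)·(-3) + 0.0195·2 + 0.8961·(-2) + (-0.2922)·1 + 0.0390·4 = -0.8961; e_3·v_4 = 0.3222·(-3) + 0.9050·2 + 0.1469·(-2) + 0.1185·1 + (-0.2037)·4 = -0.1469.
u_4 = v_4 + 5.7474·e_1 + 0.8961·e_2 + 0.1469·e_3 = (-0.1527, 0.0859, -0.1431, -0.2767, -0.1240).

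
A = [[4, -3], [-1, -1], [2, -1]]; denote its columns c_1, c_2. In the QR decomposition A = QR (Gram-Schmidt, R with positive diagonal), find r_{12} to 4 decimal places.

r_{12} = -2.8368

c_1 = (4, -1, 2); ‖c_1‖ = 4.5826, so e_1 = (0.8729, -0.2182, 0.4364).
r_{12} = e_1·c_2 = -2.8368.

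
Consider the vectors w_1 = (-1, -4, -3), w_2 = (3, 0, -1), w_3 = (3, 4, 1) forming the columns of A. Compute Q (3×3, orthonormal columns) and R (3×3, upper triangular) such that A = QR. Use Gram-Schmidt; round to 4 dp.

w_1 = (-1, -4, -3); ‖w_1‖ = 5.0990, so e_1 = (-0.1961, -0.7845, -0.5883).
e_1·w_2 = (-0.1961)·3 + (-0.7845)·0 + (-0.5883)·(-1) = 0.0000.
u_2 = w_2 + 0.0000·e_1 = (3.0000, 0.0000, -1.0000).
‖u_2‖ = 3.1623, so e_2 = (0.9487, 0.0000, -0.3162).
e_1·w_3 = (-0.1961)·3 + (-0.7845)·4 + (-0.5883)·1 = -4.3146; e_2·w_3 = 0.9487·3 + 0.0000·4 + (-0.3162)·1 = 2.5298.
u_3 = w_3 + 4.3146·e_1 − 2.5298·e_2 = (-0.2462, 0.6154, -0.7385).
‖u_3‖ = 0.9923, so e_3 = (-0.2481, 0.6202, -0.7442).

Q = [[-0.1961, 0.9487, -0.2481], [-0.7845, 0.0000, 0.6202], [-0.5883, -0.3162, -0.7442]], R = [[5.0990, 0.0000, -4.3146], [0.0000, 3.1623, 2.5298], [0.0000, 0.0000, 0.9923]]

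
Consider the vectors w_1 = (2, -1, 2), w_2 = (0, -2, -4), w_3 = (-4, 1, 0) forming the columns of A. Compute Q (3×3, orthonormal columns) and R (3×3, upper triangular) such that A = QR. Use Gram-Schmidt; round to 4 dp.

w_1 = (2, -1, 2); ‖w_1‖ = 3.0000, so e_1 = (0.6667, -0.3333, 0.6667).
e_1·w_2 = 0.6667·0 + (-0.3333)·(-2) + 0.6667·(-4) = -2.0000.
u_2 = w_2 + 2.0000·e_1 = (1.3333, -2.6667, -2.6667).
‖u_2‖ = 4.0000, so e_2 = (0.3333, -0.6667, -0.6667).
e_1·w_3 = 0.6667·(-4) + (-0.3333)·1 + 0.6667·0 = -3.0000; e_2·w_3 = 0.3333·(-4) + (-0.6667)·1 + (-0.6667)·0 = -2.0000.
u_3 = w_3 + 3.0000·e_1 + 2.0000·e_2 = (-1.3333, -1.3333, 0.6667).
‖u_3‖ = 2.0000, so e_3 = (-0.6667, -0.6667, 0.3333).

Q = [[0.6667, 0.3333, -0.6667], [-0.3333, -0.6667, -0.6667], [0.6667, -0.6667, 0.3333]], R = [[3.0000, -2.0000, -3.0000], [0.0000, 4.0000, -2.0000], [0.0000, 0.0000, 2.0000]]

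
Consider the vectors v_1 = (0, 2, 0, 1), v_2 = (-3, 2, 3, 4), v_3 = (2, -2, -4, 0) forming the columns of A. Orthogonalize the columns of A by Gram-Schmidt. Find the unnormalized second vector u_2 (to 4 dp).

u_2 = (-3.0000, -1.2000, 3.0000, 2.4000)

q_1 = v_1/‖v_1‖ = (0, 2, 0, 1)/2.2361 = (0.0000, 0.8944, 0.0000, 0.4472).
r_{12} = q_1·v_2 = 3.5777.
u_2 = v_2 − 3.5777·q_1 = (-3.0000, -1.2000, 3.0000, 2.4000).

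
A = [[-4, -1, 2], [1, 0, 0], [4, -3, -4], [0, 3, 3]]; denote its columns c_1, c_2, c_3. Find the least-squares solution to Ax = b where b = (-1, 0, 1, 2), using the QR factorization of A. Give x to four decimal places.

x = (0.8146, -0.3499, 0.9034)

c_1 = (-4, 1, 4, 0); ‖c_1‖ = 5.7446, so q_1 = (-0.6963, 0.1741, 0.6963, 0.0000).
q_1·c_2 = (-0.6963)·(-1) + 0.1741·0 + 0.6963·(-3) + 0.0000·3 = -1.3926.
u_2 = c_2 + 1.3926·q_1 = (-1.9697, 0.2424, -2.0303, 3.0000).
‖u_2‖ = 4.1304, so q_2 = (-0.4769, 0.0587, -0.4915, 0.7263).
q_1·c_3 = (-0.6963)·2 + 0.1741·0 + 0.6963·(-4) + 0.0000·3 = -4.1779; q_2·c_3 = (-0.4769)·2 + 0.0587·0 + (-0.4915)·(-4) + 0.7263·3 = 3.1914.
u_3 = c_3 + 4.1779·q_1 − 3.1914·q_2 = (0.6128, 0.5400, 0.4778, 0.6821).
‖u_3‖ = 1.1664, so q_3 = (0.5254, 0.4629, 0.4096, 0.5847).
Qᵀb = (1.3926, 1.4380, 1.0537).
Back-substitute: x_3 = 1.0537/1.1664 = 0.9034.
x_2 = (1.4380 − 3.1914·0.9034)/4.1304 = -0.3499.
x_1 = (1.3926 + 1.3926·(-0.3499) + 4.1779·0.9034)/5.7446 = 0.8146.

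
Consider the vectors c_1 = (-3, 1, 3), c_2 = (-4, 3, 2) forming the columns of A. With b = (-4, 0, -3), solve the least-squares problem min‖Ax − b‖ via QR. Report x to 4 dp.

x = (-1.1182, 1.1545)

c_1 = (-3, 1, 3); ‖c_1‖ = 4.3589, so e_1 = (-0.6882, 0.2294, 0.6882).
e_1·c_2 = (-0.6882)·(-4) + 0.2294·3 + 0.6882·2 = 4.8177.
u_2 = c_2 − 4.8177·e_1 = (-0.6842, 1.8947, -1.3158).
‖u_2‖ = 2.4061, so e_2 = (-0.2844, 0.7875, -0.5468).
Qᵀb = (0.6882, 2.7780).
Back-substitute: x_2 = 2.7780/2.4061 = 1.1545.
x_1 = (0.6882 − 4.8177·1.1545)/4.3589 = -1.1182.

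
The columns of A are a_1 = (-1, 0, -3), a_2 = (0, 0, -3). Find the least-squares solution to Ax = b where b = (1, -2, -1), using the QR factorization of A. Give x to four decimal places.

x = (-1.0000, 1.3333)

a_1 = (-1, 0, -3); ‖a_1‖ = 3.1623, so e_1 = (-0.3162, 0.0000, -0.9487).
e_1·a_2 = (-0.3162)·0 + 0.0000·0 + (-0.9487)·(-3) = 2.8460.
u_2 = a_2 − 2.8460·e_1 = (0.9000, 0.0000, -0.3000).
‖u_2‖ = 0.9487, so e_2 = (0.9487, 0.0000, -0.3162).
Qᵀb = (0.6325, 1.2649).
Back-substitute: x_2 = 1.2649/0.9487 = 1.3333.
x_1 = (0.6325 − 2.8460·1.3333)/3.1623 = -1.0000.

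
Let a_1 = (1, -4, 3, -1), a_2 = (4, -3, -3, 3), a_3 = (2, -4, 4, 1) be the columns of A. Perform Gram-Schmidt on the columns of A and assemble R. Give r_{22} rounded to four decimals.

a_1 = (1, -4, 3, -1); ‖a_1‖ = 5.1962, so e_1 = (0.1925, -0.7698, 0.5774, -0.1925).
e_1·a_2 = 0.1925·4 + (-0.7698)·(-3) + 0.5774·(-3) + (-0.1925)·3 = 0.7698.
u_2 = a_2 − 0.7698·e_1 = (3.8519, -2.4074, -3.4444, 3.1481).
r_{22} = ‖u_2‖ = 6.5121.

r_{22} = 6.5121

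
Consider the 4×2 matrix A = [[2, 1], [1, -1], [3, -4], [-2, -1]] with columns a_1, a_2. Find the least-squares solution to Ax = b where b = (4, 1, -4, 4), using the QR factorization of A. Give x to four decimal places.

a_1 = (2, 1, 3, -2); ‖a_1‖ = 4.2426, so e_1 = (0.4714, 0.2357, 0.7071, -0.4714).
e_1·a_2 = 0.4714·1 + 0.2357·(-1) + 0.7071·(-4) + (-0.4714)·(-1) = -2.1213.
u_2 = a_2 + 2.1213·e_1 = (2.0000, -0.5000, -2.5000, -2.0000).
‖u_2‖ = 3.8079, so e_2 = (0.5252, -0.1313, -0.6565, -0.5252).
Qᵀb = (-2.5927, 2.4948).
Back-substitute: x_2 = 2.4948/3.8079 = 0.6552.
x_1 = (-2.5927 + 2.1213·0.6552)/4.2426 = -0.2835.

x = (-0.2835, 0.6552)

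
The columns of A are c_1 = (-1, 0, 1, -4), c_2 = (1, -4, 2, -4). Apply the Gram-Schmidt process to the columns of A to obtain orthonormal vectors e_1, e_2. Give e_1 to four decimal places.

e_1 = c_1/‖c_1‖ = (-1, 0, 1, -4)/4.2426 = (-0.2357, 0.0000, 0.2357, -0.9428).

e_1 = (-0.2357, 0.0000, 0.2357, -0.9428)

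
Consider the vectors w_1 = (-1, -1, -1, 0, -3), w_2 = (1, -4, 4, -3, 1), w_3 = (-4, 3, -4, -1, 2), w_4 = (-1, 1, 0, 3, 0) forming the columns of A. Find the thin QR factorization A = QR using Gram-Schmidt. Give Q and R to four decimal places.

w_1 = (-1, -1, -1, 0, -3); ‖w_1‖ = 3.4641, so q_1 = (-0.2887, -0.2887, -0.2887, 0.0000, -0.8660).
q_1·w_2 = (-0.2887)·1 + (-0.2887)·(-4) + (-0.2887)·4 + 0.0000·(-3) + (-0.8660)·1 = -1.1547.
u_2 = w_2 + 1.1547·q_1 = (0.6667, -4.3333, 3.6667, -3.0000, 0.0000).
‖u_2‖ = 6.4550, so q_2 = (0.1033, -0.6713, 0.5680, -0.4648, 0.0000).
q_1·w_3 = (-0.2887)·(-4) + (-0.2887)·3 + (-0.2887)·(-4) + 0.0000·(-1) + (-0.8660)·2 = -0.2887; q_2·w_3 = 0.1033·(-4) + (-0.6713)·3 + 0.5680·(-4) + (-0.4648)·(-1) + 0.0000·2 = -4.2345.
u_3 = w_3 + 0.2887·q_1 + 4.2345·q_2 = (-3.6460, 0.0740, -1.6780, -2.9680, 1.7500).
‖u_3‖ = 5.2902, so q_3 = (-0.6892, 0.0140, -0.3172, -0.5610, 0.3308).
q_1·w_4 = (-0.2887)·(-1) + (-0.2887)·1 + (-0.2887)·0 + 0.0000·3 + (-0.8660)·0 = 0.0000; q_2·w_4 = 0.1033·(-1) + (-0.6713)·1 + 0.5680·0 + (-0.4648)·3 + 0.0000·0 = -2.1689; q_3·w_4 = (-0.6892)·(-1) + 0.0140·1 + (-0.3172)·0 + (-0.5610)·3 + 0.3308·0 = -0.9799.
u_4 = w_4 + 0.0000·q_1 + 2.1689·q_2 + 0.9799·q_3 = (-1.4514, -0.4423, 0.9212, 1.4422, 0.3242).
‖u_4‖ = 2.3099, so q_4 = (-0.6283, -0.1915, 0.3988, 0.6244, 0.1403).

Q = [[-0.2887, 0.1033, -0.6892, -0.6283], [-0.2887, -0.6713, 0.0140, -0.1915], [-0.2887, 0.5680, -0.3172, 0.3988], [0.0000, -0.4648, -0.5610, 0.6244], [-0.8660, 0.0000, 0.3308, 0.1403]], R = [[3.4641, -1.1547, -0.2887, 0.0000], [0.0000, 6.4550, -4.2345, -2.1689], [0.0000, 0.0000, 5.2902, -0.9799], [0.0000, 0.0000, 0.0000, 2.3099]]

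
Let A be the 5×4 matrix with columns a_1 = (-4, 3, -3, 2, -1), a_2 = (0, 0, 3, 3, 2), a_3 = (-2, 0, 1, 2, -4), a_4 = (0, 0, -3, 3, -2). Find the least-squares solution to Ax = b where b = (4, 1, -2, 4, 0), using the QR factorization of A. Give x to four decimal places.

e_1 = a_1/‖a_1‖ = (-4, 3, -3, 2, -1)/6.2450 = (-0.6405, 0.4804, -0.4804, 0.3203, -0.1601).
r_{12} = e_1·a_2 = -0.8006.
u_2 = a_2 + 0.8006·e_1 = (-0.5128, 0.3846, 2.6154, 3.2564, 1.8718).
‖u_2‖ = 4.6216, so e_2 = (-0.1110, 0.0832, 0.5659, 0.7046, 0.4050).
r_{13} = e_1·a_3 = 2.0817; r_{23} = e_2·a_3 = 0.5770.
u_3 = a_3 − 2.0817·e_1 − 0.5770·e_2 = (-0.6026, -1.0480, 1.6735, 0.9268, -3.9004).
‖u_3‖ = 4.5093, so e_3 = (-0.1336, -0.2324, 0.3711, 0.2055, -0.8650).
r_{14} = e_1·a_4 = 2.7222; r_{24} = e_2·a_4 = -0.3939; r_{34} = e_3·a_4 = 1.2331.
u_4 = a_4 − 2.7222·e_1 + 0.3939·e_2 − 1.2331·e_3 = (1.8647, -0.9883, -1.9270, 2.1523, -0.3379).
‖u_4‖ = 3.5936, so e_4 = (0.5189, -0.2750, -0.5362, 0.5989, -0.0940).
Qᵀb = (0.1601, 1.3260, -0.6871, 5.2688).
Back-substitute: x_4 = 5.2688/3.5936 = 1.4662.
x_3 = (-0.6871 − 1.2331·1.4662)/4.5093 = -0.5533.
x_2 = (1.3260 − 0.5770·(-0.5533) + 0.3939·1.4662)/4.6216 = 0.4810.
x_1 = (0.1601 + 0.8006·0.4810 − 2.0817·(-0.5533) − 2.7222·1.4662)/6.2450 = -0.3673.

x = (-0.3673, 0.4810, -0.5533, 1.4662)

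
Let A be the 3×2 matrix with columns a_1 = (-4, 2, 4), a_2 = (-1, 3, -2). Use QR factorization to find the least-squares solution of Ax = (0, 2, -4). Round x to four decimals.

x = (-0.3920, 1.0560)

e_1 = a_1/‖a_1‖ = (-4, 2, 4)/6.0000 = (-0.6667, 0.3333, 0.6667).
r_{12} = e_1·a_2 = 0.3333.
u_2 = a_2 − 0.3333·e_1 = (-0.7778, 2.8889, -2.2222).
‖u_2‖ = 3.7268, so e_2 = (-0.2087, 0.7752, -0.5963).
Qᵀb = (-2.0000, 3.9355).
Back-substitute: x_2 = 3.9355/3.7268 = 1.0560.
x_1 = (-2.0000 − 0.3333·1.0560)/6.0000 = -0.3920.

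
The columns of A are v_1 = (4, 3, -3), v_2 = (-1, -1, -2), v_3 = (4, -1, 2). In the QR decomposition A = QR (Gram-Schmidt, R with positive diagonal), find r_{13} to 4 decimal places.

r_{13} = 1.2005

v_1 = (4, 3, -3); ‖v_1‖ = 5.8310, so q_1 = (0.6860, 0.5145, -0.5145).
r_{13} = q_1·v_3 = 1.2005.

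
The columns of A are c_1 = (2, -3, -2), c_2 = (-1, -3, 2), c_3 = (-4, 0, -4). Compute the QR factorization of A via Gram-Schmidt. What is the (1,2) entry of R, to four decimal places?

r_{12} = 0.7276

c_1 = (2, -3, -2); ‖c_1‖ = 4.1231, so q_1 = (0.4851, -0.7276, -0.4851).
r_{12} = q_1·c_2 = 0.7276.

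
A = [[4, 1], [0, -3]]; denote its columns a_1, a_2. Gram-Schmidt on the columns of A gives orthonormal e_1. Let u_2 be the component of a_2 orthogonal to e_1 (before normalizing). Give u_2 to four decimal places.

a_1 = (4, 0); ‖a_1‖ = 4.0000, so e_1 = (1.0000, 0.0000).
e_1·a_2 = 1.0000·1 + 0.0000·(-3) = 1.0000.
u_2 = a_2 − 1.0000·e_1 = (0.0000, -3.0000).

u_2 = (0.0000, -3.0000)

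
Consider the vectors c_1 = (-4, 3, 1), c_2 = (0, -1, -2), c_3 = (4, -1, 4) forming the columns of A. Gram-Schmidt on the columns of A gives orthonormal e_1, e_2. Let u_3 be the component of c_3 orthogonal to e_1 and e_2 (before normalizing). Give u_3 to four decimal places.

c_1 = (-4, 3, 1); ‖c_1‖ = 5.0990, so e_1 = (-0.7845, 0.5883, 0.1961).
e_1·c_2 = (-0.7845)·0 + 0.5883·(-1) + 0.1961·(-2) = -0.9806.
u_2 = c_2 + 0.9806·e_1 = (-0.7692, -0.4231, -1.8077).
‖u_2‖ = 2.0096, so e_2 = (-0.3828, -0.2105, -0.8995).
e_1·c_3 = (-0.7845)·4 + 0.5883·(-1) + 0.1961·4 = -2.9417; e_2·c_3 = (-0.3828)·4 + (-0.2105)·(-1) + (-0.8995)·4 = -4.9187.
u_3 = c_3 + 2.9417·e_1 + 4.9187·e_2 = (-0.1905, -0.3048, 0.1524).

u_3 = (-0.1905, -0.3048, 0.1524)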